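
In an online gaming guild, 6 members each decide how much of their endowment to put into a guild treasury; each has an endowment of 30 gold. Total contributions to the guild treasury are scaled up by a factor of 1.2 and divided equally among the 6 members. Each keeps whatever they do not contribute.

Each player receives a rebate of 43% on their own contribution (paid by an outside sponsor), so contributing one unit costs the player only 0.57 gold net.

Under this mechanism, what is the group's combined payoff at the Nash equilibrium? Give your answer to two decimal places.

With the mechanism, a contributed unit returns (1.2/6) / 0.57 = 0.3509 per unit of net cost — still below 1 — so contributing 0 remains dominant for every player.
At the Nash equilibrium no one contributes; group total payoff = 6 × 30 = 180.

180.00 gold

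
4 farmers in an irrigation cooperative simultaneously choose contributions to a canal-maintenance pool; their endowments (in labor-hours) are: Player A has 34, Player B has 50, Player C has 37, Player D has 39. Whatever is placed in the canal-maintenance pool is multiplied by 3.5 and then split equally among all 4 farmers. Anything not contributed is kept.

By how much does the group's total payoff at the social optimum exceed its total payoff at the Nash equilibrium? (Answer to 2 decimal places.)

The private return per contributed unit is 3.5/4 = 0.8750 < 1 for every player regardless of endowment, so the Nash equilibrium is zero contribution and the group total is Σ E_j = 34 + 50 + 37 + 39 = 160.
Each contributed unit returns 3.500 to the group, so the social optimum is full contribution by everyone: group total = 3.500 × 160 = 560.00.
Efficiency loss = (3.500 − 1) × 160 = 400.00.

400.00 labor-hours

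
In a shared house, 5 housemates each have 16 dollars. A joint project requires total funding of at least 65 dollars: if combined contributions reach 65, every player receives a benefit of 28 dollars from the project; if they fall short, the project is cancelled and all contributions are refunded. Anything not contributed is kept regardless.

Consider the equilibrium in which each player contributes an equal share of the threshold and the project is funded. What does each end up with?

Equal share of the threshold: 65/5 = 13.
At this profile no one gains by cutting their contribution: any cut drops the total below 65, the project is cancelled, contributions are refunded, and the deviator ends with 16, which is less than 16 − 13 + 28 = 31. Contributing more than 13 just wastes the excess. So contributing exactly 13 is a best response.
Each player's payoff: 16 − 13 + 28 = 31.

31 dollars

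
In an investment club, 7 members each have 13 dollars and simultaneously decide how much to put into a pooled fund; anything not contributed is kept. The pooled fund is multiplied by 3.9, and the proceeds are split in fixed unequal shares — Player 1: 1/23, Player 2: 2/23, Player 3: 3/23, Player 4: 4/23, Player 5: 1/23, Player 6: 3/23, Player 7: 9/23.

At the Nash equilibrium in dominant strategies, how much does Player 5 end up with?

15.20 dollars

For player j, contributing a unit is worthwhile iff 3.9 × (j's share) ≥ 1, i.e. iff j's share is at least 0.2564.
The only share above 0.2564 is Player 7's 9/23, contributing 13; the remaining 6 contribute 0. Total contributed: 13.
Player 5 keeps 13 and receives 3.9 × 13 × 1/23 = 2.20 from the pooled fund, for a payoff of 15.20.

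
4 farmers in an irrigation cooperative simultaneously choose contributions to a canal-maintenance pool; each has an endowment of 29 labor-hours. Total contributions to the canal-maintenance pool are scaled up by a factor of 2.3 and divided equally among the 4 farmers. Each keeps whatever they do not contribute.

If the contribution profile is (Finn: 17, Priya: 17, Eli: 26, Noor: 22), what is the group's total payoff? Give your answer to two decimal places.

222.60 labor-hours

Total contributed: 17 + 17 + 26 + 22 = 82; total kept: 4 × 29 − 82 = 34.
The canal-maintenance pool pays out 2.3 × 82 = 188.60 in aggregate.
Group total = 34 + 188.60 = 222.60.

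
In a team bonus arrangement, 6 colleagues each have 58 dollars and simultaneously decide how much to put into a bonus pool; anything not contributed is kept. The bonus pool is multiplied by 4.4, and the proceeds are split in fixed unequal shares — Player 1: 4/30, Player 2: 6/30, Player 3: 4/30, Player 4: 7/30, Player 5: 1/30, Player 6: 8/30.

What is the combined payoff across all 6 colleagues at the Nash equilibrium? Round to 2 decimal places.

A player with share s gets back 4.4·s per unit contributed, so full contribution is dominant for anyone with s > 1/4.4 = 0.2273 and zero contribution is dominant for anyone below.
The shares above 0.2273 belong to Player 4 and Player 6, contributing 58 each; the remaining 4 contribute 0. Total contributed: 116.
The bonus pool pays out 4.4 × 116 = 510.40 in total (split across the unequal shares, but the aggregate is all that matters for the group sum).
The 4 free-riders keep 58 each, adding 232. Group total = 232 + 510.40 = 742.40.

742.40 dollars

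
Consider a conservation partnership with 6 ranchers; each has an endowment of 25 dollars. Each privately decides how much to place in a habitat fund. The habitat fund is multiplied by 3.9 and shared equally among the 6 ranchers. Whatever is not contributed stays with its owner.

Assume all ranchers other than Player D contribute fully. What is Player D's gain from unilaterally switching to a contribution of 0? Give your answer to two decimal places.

Switching from a contribution of 25 to 0 lets Player D keep an extra 25 dollars, but lowers the habitat fund by 25, which costs Player D their own share of that drop: 3.9/6 × 25 = 16.25.
Net gain = 25 − 16.25 = 8.75. The private return per contributed unit (0.6500) is below 1, so free-riding is indeed the best response regardless of what the others do.

8.75 dollars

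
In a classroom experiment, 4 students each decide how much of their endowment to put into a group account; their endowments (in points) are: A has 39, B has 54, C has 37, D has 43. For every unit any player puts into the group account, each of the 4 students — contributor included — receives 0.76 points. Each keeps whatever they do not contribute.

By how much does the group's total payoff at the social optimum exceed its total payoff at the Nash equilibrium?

The private return per contributed unit is 0.76 < 1 for everyone, so the Nash equilibrium is zero contribution and the group total is Σ E_j = 39 + 54 + 37 + 43 = 173.
Each contributed unit returns 3.040 to the group, so the social optimum is full contribution by everyone: group total = 3.040 × 173 = 525.92.
Efficiency loss = (3.040 − 1) × 173 = 352.92.

352.92 points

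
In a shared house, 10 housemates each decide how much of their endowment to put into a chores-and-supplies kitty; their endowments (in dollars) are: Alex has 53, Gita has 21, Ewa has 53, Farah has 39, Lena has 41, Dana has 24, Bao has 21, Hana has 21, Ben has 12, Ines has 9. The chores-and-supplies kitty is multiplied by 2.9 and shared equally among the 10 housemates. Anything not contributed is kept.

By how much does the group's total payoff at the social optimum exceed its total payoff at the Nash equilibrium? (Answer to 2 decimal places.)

The private return per contributed unit is 2.9/10 = 0.2900 < 1 for every player regardless of endowment, so the Nash equilibrium is zero contribution and the group total is Σ E_j = 53 + 21 + 53 + 39 + 41 + 24 + 21 + 21 + 12 + 9 = 294.
Each contributed unit returns 2.900 to the group, so the social optimum is full contribution by everyone: group total = 2.900 × 294 = 852.60.
Efficiency loss = (2.900 − 1) × 294 = 558.60.

558.60 dollars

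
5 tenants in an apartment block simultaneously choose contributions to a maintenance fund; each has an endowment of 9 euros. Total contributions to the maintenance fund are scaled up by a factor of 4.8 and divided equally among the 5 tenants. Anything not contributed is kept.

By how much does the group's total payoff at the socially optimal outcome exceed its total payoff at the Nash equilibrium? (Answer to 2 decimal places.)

Each contributed unit returns 4.8/5 = 0.9600 to its contributor — below 1 — so contributing 0 is dominant for every player. At the Nash equilibrium everyone keeps their 9, and the group total is 5 × 9 = 45.
Each contributed unit returns 4.800 to the group as a whole (0.9600 to each of 5 players), which exceeds 1, so the social optimum is full contribution: group total = 4.800 × 45 = 216.00.
Efficiency loss = 216.00 − 45 = 171.00.

171.00 euros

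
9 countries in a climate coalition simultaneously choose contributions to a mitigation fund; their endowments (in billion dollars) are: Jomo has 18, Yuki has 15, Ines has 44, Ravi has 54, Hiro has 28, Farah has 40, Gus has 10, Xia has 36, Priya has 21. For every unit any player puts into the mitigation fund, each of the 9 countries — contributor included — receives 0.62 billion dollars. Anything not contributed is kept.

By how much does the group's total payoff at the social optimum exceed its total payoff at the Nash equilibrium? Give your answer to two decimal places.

The private return per contributed unit is 0.62 < 1 for everyone, so the Nash equilibrium is zero contribution and the group total is Σ E_j = 18 + 15 + 44 + 54 + 28 + 40 + 10 + 36 + 21 = 266.
Each contributed unit returns 5.580 to the group, so the social optimum is full contribution by everyone: group total = 5.580 × 266 = 1484.28.
Efficiency loss = (5.580 − 1) × 266 = 1218.28.

1218.28 billion dollars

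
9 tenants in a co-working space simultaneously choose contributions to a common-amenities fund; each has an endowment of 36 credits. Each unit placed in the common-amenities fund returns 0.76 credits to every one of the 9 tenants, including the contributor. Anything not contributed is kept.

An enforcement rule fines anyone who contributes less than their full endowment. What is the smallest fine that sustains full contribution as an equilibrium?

8.64 credits

Given the others contribute fully, the best deviation is to contribute 0 (any partial contribution still incurs the fine and gives up units whose private return 0.76 is below 1).
Deviating from 36 to 0 saves 36 credits but forfeits the deviator's share of the drop in the common-amenities fund: 0.76 × 36 = 27.36.
So the deviation gain is 36 − 27.36 = 8.64, and the fine must be at least 8.64 credits to wipe it out.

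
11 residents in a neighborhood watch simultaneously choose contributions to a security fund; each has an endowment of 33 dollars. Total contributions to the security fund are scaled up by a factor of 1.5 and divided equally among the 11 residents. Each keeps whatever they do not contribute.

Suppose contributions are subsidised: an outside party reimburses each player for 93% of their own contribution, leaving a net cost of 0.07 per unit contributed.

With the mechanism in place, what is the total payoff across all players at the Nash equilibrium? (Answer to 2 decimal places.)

The effective private return per unit is now (1.5/11) / 0.07 = 1.9481 > 1, so every player's dominant strategy flips to full contribution.
So the Nash equilibrium is full contribution by all 11; the group earns 11 × (33 × 0.93 + 1.5 × 33) = 882.09.

882.09 dollars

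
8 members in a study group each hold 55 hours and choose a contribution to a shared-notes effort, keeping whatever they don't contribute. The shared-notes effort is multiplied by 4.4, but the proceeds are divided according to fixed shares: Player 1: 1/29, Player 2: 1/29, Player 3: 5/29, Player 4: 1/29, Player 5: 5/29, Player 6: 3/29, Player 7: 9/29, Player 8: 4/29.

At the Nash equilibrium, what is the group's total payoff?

627.00 hours

Player j's private return per contributed unit is 4.4 × (j's share). Contributing is weakly dominant for j when that share is at least 1/4.4 = 0.2273, and contributing 0 is dominant otherwise.
Only Player 7 (9/29) clears that bar, contributing 55; the remaining 7 contribute 0. Total contributed: 55.
The shared-notes effort pays out 4.4 × 55 = 242.00 in total (split across the unequal shares, but the aggregate is all that matters for the group sum).
The 7 free-riders keep 55 each, adding 385. Group total = 385 + 242.00 = 627.00.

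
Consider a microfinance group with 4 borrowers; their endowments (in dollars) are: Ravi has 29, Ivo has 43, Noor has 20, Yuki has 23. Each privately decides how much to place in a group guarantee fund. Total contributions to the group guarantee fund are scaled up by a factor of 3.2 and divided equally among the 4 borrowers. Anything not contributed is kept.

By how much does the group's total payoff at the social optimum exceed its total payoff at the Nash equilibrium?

253.00 dollars

The private return per contributed unit is 3.2/4 = 0.8000 < 1 for every player regardless of endowment, so the Nash equilibrium is zero contribution and the group total is Σ E_j = 29 + 43 + 20 + 23 = 115.
Each contributed unit returns 3.200 to the group, so the social optimum is full contribution by everyone: group total = 3.200 × 115 = 368.00.
Efficiency loss = (3.200 − 1) × 115 = 253.00.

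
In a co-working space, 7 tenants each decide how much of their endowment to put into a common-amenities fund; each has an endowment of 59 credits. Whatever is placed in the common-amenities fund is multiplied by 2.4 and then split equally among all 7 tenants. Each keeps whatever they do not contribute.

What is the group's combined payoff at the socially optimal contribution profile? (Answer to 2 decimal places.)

991.20 credits

Each contributed unit returns 2.400 to the group as a whole (0.3429 to each of 7 players), which exceeds 1, so the social optimum is full contribution: group total = 2.400 × 413 = 991.20.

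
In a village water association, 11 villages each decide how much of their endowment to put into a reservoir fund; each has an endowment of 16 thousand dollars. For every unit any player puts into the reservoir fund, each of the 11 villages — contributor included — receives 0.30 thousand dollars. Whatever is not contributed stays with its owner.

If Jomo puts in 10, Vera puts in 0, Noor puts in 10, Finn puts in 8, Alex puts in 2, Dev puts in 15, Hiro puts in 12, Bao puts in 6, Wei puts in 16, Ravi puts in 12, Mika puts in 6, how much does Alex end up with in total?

Total contributed: 10 + 0 + 10 + 8 + 2 + 15 + 12 + 6 + 16 + 12 + 6 = 97.
Each receives 0.30 × 97 = 29.10 from the reservoir fund.
Alex keeps 16 − 2 = 14, so Alex's payoff is 14 + 29.10 = 43.10.

43.10 thousand dollars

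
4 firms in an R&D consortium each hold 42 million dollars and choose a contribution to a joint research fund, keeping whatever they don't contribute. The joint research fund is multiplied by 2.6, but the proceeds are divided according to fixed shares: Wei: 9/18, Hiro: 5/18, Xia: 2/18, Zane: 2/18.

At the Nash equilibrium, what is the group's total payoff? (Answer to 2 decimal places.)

235.20 million dollars

Player j's private return per contributed unit is 2.6 × (j's share). Contributing is weakly dominant for j when that share is at least 1/2.6 = 0.3846, and contributing 0 is dominant otherwise.
Wei alone (share 9/18) is above the threshold, contributing 42; the remaining 3 contribute 0. Total contributed: 42.
The joint research fund pays out 2.6 × 42 = 109.20 in total (split across the unequal shares, but the aggregate is all that matters for the group sum).
The 3 free-riders keep 42 each, adding 126. Group total = 126 + 109.20 = 235.20.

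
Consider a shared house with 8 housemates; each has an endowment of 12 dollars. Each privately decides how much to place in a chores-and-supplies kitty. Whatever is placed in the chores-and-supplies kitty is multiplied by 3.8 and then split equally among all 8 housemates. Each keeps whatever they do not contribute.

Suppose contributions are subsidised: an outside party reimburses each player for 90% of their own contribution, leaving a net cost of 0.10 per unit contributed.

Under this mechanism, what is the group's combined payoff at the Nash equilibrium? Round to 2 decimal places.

Under the mechanism each unit contributed yields (3.8/8) / 0.10 = 4.7500 back to its contributor per unit of net cost, which exceeds 1, making full contribution the dominant choice for everyone.
At the Nash equilibrium everyone contributes 12. Group total payoff = 8 × (12 × 0.90 + 3.8 × 12) = 451.20.

451.20 dollars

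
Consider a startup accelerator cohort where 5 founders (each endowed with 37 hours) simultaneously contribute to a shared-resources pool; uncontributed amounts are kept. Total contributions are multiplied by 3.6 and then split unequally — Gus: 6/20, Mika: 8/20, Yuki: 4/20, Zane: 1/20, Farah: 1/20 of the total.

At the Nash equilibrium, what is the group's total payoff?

Each unit j contributes comes back to j as 3.6 × (j's share), so j prefers to contribute only if that share exceeds 1/3.6 = 0.2778; otherwise keeping the unit dominates.
The shares above 0.2778 belong to Gus and Mika, contributing 37 each; the remaining 3 contribute 0. Total contributed: 74.
The shared-resources pool pays out 3.6 × 74 = 266.40 in total (split across the unequal shares, but the aggregate is all that matters for the group sum).
The 3 free-riders keep 37 each, adding 111. Group total = 111 + 266.40 = 377.40.

377.40 hours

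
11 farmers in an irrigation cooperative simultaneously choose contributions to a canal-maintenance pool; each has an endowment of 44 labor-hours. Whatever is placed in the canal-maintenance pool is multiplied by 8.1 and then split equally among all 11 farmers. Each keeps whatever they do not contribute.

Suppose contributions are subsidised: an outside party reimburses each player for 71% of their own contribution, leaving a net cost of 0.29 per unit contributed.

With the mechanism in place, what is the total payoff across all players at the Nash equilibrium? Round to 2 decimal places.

Under the mechanism each unit contributed yields (8.1/11) / 0.29 = 2.5392 back to its contributor per unit of net cost, which exceeds 1, making full contribution the dominant choice for everyone.
So the Nash equilibrium is full contribution by all 11; the group earns 11 × (44 × 0.71 + 8.1 × 44) = 4264.04.

4264.04 labor-hours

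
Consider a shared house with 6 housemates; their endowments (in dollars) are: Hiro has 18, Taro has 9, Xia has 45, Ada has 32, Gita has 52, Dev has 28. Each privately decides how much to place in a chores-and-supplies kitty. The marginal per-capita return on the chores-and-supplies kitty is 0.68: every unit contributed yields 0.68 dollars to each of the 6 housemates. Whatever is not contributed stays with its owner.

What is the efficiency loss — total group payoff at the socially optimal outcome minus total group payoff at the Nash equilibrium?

The private return per contributed unit is 0.68 < 1 for everyone, so the Nash equilibrium is zero contribution and the group total is Σ E_j = 18 + 9 + 45 + 32 + 52 + 28 = 184.
Each contributed unit returns 4.080 to the group, so the social optimum is full contribution by everyone: group total = 4.080 × 184 = 750.72.
Efficiency loss = (4.080 − 1) × 184 = 566.72.

566.72 dollars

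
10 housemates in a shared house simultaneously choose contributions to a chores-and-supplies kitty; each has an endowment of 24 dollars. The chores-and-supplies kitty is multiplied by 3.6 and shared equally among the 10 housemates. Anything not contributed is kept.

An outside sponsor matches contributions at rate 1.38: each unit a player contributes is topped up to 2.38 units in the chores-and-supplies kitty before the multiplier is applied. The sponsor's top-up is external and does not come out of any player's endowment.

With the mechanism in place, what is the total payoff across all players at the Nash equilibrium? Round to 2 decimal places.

The effective private return is 3.6 × 2.38 / 10 = 0.8568, which is still under 1, so the mechanism doesn't change anyone's dominant strategy: zero contribution.
At the Nash equilibrium no one contributes; group total payoff = 10 × 24 = 240.

240.00 dollars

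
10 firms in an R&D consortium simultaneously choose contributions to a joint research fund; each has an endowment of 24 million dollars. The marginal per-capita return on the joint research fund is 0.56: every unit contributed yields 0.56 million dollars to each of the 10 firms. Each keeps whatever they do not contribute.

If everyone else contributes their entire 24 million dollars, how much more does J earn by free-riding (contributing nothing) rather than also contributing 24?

10.56 million dollars

Switching from a contribution of 24 to 0 lets J keep an extra 24 million dollars, but lowers the joint research fund by 24, which costs J their own share of that drop: 0.56 × 24 = 13.44.
Net gain = 24 − 13.44 = 10.56. The private return per contributed unit (0.56) is below 1, so free-riding is indeed the best response regardless of what the others do.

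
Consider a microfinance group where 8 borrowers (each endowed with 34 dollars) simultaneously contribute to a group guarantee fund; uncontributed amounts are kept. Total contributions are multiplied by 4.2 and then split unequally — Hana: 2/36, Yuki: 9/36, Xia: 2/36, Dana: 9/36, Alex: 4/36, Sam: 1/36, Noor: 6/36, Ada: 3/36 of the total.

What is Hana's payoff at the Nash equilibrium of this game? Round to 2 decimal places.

49.87 dollars

For player j, contributing a unit is worthwhile iff 4.2 × (j's share) ≥ 1, i.e. iff j's share is at least 0.2381.
Yuki and Dana clear that bar, contributing 34 each; the remaining 6 contribute 0. Total contributed: 68.
Hana keeps 34 and receives 4.2 × 68 × 2/36 = 15.87 from the group guarantee fund, for a payoff of 49.87.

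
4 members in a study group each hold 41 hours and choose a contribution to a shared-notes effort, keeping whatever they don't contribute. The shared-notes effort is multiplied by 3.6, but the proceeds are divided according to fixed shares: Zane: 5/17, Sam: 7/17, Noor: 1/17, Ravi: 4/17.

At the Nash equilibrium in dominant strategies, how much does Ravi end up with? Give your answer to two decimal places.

110.46 hours

Player j's private return per contributed unit is 3.6 × (j's share). Contributing is weakly dominant for j when that share is at least 1/3.6 = 0.2778, and contributing 0 is dominant otherwise.
Zane and Sam clear that bar, contributing 41 each; the remaining 2 contribute 0. Total contributed: 82.
Ravi keeps 41 and receives 3.6 × 82 × 4/17 = 69.46 from the shared-notes effort, for a payoff of 110.46.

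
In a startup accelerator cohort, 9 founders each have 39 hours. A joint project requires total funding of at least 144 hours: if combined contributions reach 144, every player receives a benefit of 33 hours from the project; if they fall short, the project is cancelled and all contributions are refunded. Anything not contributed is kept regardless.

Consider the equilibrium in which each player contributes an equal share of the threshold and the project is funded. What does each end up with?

Equal share of the threshold: 144/9 = 16.
At this profile no one gains by cutting their contribution: any cut drops the total below 144, the project is cancelled, contributions are refunded, and the deviator ends with 39, which is less than 39 − 16 + 33 = 56. Contributing more than 16 just wastes the excess. So contributing exactly 16 is a best response.
Each player's payoff: 39 − 16 + 33 = 56.

56 hours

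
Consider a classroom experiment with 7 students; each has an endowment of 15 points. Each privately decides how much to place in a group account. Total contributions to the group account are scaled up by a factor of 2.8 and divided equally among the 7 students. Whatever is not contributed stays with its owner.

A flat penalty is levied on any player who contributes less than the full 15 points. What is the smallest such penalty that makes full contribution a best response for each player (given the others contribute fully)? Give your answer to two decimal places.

Given the others contribute fully, the best deviation is to contribute 0 (any partial contribution still incurs the fine and gives up units whose private return 0.4000 is below 1).
Deviating from 15 to 0 saves 15 points but forfeits the deviator's share of the drop in the group account: 2.8/7 × 15 = 6.00.
So the deviation gain is 15 − 6.00 = 9.00, and the fine must be at least 9.00 points to wipe it out.

9.00 points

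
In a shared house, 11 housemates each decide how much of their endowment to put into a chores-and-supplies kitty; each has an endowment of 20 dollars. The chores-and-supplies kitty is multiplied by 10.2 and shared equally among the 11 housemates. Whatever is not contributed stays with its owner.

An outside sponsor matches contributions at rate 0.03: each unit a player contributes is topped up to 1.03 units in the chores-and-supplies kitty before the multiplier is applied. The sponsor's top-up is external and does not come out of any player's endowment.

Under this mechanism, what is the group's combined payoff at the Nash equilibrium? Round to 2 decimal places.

220.00 dollars

Even with the mechanism, each unit contributed returns only 10.2 × 1.03 / 11 = 0.9551 per unit of net cost, so contributing nothing is still dominant.
Everyone keeps their endowment and the group total is 11 × 20 = 220.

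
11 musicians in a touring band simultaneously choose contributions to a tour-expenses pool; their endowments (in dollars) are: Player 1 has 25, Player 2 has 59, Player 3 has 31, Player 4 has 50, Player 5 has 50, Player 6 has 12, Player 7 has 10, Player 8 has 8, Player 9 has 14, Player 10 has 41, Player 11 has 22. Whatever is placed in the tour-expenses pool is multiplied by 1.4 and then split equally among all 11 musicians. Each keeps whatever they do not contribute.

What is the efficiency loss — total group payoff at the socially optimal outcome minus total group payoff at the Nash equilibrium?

128.80 dollars

The private return per contributed unit is 1.4/11 = 0.1273 < 1 for every player regardless of endowment, so the Nash equilibrium is zero contribution and the group total is Σ E_j = 25 + 59 + 31 + 50 + 50 + 12 + 10 + 8 + 14 + 41 + 22 = 322.
Each contributed unit returns 1.400 to the group, so the social optimum is full contribution by everyone: group total = 1.400 × 322 = 450.80.
Efficiency loss = (1.400 − 1) × 322 = 128.80.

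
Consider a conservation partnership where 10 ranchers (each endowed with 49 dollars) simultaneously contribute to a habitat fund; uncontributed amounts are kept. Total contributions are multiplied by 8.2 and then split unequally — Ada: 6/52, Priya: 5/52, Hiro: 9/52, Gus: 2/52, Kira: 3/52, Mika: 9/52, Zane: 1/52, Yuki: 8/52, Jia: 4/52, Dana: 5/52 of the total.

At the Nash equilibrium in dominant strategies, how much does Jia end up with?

For player j, contributing a unit is worthwhile iff 8.2 × (j's share) ≥ 1, i.e. iff j's share is at least 0.1220.
Hiro, Mika and Yuki are above the threshold, contributing 49 each; the remaining 7 contribute 0. Total contributed: 147.
Jia keeps 49 and receives 8.2 × 147 × 4/52 = 92.72 from the habitat fund, for a payoff of 141.72.

141.72 dollars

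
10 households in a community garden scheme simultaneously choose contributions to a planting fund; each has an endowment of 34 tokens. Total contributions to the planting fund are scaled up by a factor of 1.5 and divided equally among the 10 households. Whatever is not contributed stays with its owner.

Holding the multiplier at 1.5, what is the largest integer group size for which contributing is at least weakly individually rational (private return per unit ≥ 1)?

Private return per unit is 1.5/(group size), which is ≥ 1 whenever the group size is ≤ 1.5.
The largest such integer is 1.

1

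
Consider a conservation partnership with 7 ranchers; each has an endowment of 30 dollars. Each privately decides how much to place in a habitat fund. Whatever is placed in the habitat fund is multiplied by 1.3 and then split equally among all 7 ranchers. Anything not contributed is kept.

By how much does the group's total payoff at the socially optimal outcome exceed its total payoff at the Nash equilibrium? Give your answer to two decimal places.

63.00 dollars

Each contributed unit returns 1.3/7 = 0.1857 to its contributor — below 1 — so contributing 0 is dominant for every player. At the Nash equilibrium everyone keeps their 30, and the group total is 7 × 30 = 210.
Each contributed unit returns 1.300 to the group as a whole (0.1857 to each of 7 players), which exceeds 1, so the social optimum is full contribution: group total = 1.300 × 210 = 273.00.
Efficiency loss = 273.00 − 210 = 63.00.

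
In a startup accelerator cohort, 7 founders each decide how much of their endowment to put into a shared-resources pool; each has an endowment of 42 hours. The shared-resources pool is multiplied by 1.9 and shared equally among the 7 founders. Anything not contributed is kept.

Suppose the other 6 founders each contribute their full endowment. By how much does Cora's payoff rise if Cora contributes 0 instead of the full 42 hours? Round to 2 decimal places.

Switching from a contribution of 42 to 0 lets Cora keep an extra 42 hours, but lowers the shared-resources pool by 42, which costs Cora their own share of that drop: 1.9/7 × 42 = 11.40.
Net gain = 42 − 11.40 = 30.60. The private return per contributed unit (0.2714) is below 1, so free-riding is indeed the best response regardless of what the others do.

30.60 hours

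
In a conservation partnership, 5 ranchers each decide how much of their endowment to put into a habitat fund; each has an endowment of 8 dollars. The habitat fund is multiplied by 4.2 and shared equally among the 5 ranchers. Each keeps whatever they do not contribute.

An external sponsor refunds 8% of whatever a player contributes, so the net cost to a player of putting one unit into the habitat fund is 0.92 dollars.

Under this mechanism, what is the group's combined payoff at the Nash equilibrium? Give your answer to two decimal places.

Even with the mechanism, each unit contributed returns only (4.2/5) / 0.92 = 0.9130 per unit of net cost, so contributing nothing is still dominant.
At the Nash equilibrium no one contributes; group total payoff = 5 × 8 = 40.

40.00 dollars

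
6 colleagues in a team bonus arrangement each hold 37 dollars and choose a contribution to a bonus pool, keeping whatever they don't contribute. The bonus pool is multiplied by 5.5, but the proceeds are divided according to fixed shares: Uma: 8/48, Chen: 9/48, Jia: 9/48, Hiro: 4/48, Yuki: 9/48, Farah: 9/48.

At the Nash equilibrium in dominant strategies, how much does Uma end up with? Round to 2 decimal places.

Each unit j contributes comes back to j as 5.5 × (j's share), so j prefers to contribute only if that share exceeds 1/5.5 = 0.1818; otherwise keeping the unit dominates.
The shares above 0.1818 belong to Chen, Jia, Yuki and Farah, contributing 37 each; the remaining 2 contribute 0. Total contributed: 148.
Uma keeps 37 and receives 5.5 × 148 × 8/48 = 135.67 from the bonus pool, for a payoff of 172.67.

172.67 dollars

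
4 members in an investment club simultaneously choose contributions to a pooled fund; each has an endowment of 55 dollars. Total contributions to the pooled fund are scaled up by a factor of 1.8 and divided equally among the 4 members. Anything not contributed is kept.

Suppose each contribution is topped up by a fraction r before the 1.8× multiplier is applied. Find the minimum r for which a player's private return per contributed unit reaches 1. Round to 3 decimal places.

With matching at rate r, one contributed unit becomes (1 + r) in the pooled fund and returns 1.8 × (1 + r) / 4 to the contributor.
Setting this equal to 1: 1 + r = 4/1.8 = 2.2222.
So the minimum matching rate is r = 2.2222 − 1 = 1.222.

1.222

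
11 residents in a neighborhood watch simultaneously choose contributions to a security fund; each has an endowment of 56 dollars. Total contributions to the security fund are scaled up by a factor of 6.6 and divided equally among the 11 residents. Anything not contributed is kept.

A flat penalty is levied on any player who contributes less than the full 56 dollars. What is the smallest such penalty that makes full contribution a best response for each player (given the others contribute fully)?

Given the others contribute fully, the best deviation is to contribute 0 (any partial contribution still incurs the fine and gives up units whose private return 0.6000 is below 1).
Deviating from 56 to 0 saves 56 dollars but forfeits the deviator's share of the drop in the security fund: 6.6/11 × 56 = 33.60.
So the deviation gain is 56 − 33.60 = 22.40, and the fine must be at least 22.40 dollars to wipe it out.

22.40 dollars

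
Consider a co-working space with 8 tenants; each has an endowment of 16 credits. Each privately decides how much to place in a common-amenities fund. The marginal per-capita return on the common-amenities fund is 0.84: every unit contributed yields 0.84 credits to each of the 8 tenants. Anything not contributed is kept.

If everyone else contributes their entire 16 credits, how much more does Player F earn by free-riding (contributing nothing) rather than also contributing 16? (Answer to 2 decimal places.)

Switching from a contribution of 16 to 0 lets Player F keep an extra 16 credits, but lowers the common-amenities fund by 16, which costs Player F their own share of that drop: 0.84 × 16 = 13.44.
Net gain = 16 − 13.44 = 2.56. The private return per contributed unit (0.84) is below 1, so free-riding is indeed the best response regardless of what the others do.

2.56 credits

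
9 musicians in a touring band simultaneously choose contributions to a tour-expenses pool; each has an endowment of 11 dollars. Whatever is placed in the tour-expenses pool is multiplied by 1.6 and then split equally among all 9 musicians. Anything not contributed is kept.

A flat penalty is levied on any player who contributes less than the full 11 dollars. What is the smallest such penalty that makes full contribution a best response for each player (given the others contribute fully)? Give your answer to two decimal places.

9.04 dollars

Given the others contribute fully, the best deviation is to contribute 0 (any partial contribution still incurs the fine and gives up units whose private return 0.1778 is below 1).
Deviating from 11 to 0 saves 11 dollars but forfeits the deviator's share of the drop in the tour-expenses pool: 1.6/9 × 11 = 1.96.
So the deviation gain is 11 − 1.96 = 9.04, and the fine must be at least 9.04 dollars to wipe it out.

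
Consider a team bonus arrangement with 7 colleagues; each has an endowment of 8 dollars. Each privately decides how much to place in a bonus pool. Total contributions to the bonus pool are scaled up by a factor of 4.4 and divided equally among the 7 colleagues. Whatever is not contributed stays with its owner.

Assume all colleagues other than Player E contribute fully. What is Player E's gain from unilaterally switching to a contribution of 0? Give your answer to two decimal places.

2.97 dollars

Switching from a contribution of 8 to 0 lets Player E keep an extra 8 dollars, but lowers the bonus pool by 8, which costs Player E their own share of that drop: 4.4/7 × 8 = 5.03.
Net gain = 8 − 5.03 = 2.97. The private return per contributed unit (0.6286) is below 1, so free-riding is indeed the best response regardless of what the others do.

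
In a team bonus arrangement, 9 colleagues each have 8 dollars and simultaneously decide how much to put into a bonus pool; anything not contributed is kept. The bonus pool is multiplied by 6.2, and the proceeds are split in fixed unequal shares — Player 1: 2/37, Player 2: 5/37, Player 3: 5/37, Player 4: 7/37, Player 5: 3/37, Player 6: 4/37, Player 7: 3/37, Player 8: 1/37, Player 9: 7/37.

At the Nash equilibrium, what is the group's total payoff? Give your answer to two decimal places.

155.20 dollars

Player j's private return per contributed unit is 6.2 × (j's share). Contributing is weakly dominant for j when that share is at least 1/6.2 = 0.1613, and contributing 0 is dominant otherwise.
Player 4 and Player 9 clear that bar, contributing 8 each; the remaining 7 contribute 0. Total contributed: 16.
The bonus pool pays out 6.2 × 16 = 99.20 in total (split across the unequal shares, but the aggregate is all that matters for the group sum).
The 7 free-riders keep 8 each, adding 56. Group total = 56 + 99.20 = 155.20.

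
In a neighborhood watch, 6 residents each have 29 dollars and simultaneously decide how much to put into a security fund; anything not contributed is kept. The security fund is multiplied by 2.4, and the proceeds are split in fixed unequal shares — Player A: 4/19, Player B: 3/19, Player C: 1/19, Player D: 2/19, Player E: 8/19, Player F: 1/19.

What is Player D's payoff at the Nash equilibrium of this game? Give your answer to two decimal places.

Player j's private return per contributed unit is 2.4 × (j's share). Contributing is weakly dominant for j when that share is at least 1/2.4 = 0.4167, and contributing 0 is dominant otherwise.
Player E alone (share 8/19) is above the threshold, contributing 29; the remaining 5 contribute 0. Total contributed: 29.
Player D keeps 29 and receives 2.4 × 29 × 2/19 = 7.33 from the security fund, for a payoff of 36.33.

36.33 dollars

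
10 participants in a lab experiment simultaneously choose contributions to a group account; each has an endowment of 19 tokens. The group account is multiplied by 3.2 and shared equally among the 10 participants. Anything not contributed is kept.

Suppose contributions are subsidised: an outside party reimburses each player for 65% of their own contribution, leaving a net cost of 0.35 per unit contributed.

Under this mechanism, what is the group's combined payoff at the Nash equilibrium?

Even with the mechanism, each unit contributed returns only (3.2/10) / 0.35 = 0.9143 per unit of net cost, so contributing nothing is still dominant.
At the Nash equilibrium no one contributes; group total payoff = 10 × 19 = 190.

190.00 tokens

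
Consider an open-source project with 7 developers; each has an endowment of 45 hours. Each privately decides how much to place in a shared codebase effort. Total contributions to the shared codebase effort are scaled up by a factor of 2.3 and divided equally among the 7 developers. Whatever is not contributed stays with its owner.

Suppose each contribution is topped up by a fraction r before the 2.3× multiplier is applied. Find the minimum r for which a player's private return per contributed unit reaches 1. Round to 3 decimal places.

2.043

With matching at rate r, one contributed unit becomes (1 + r) in the shared codebase effort and returns 2.3 × (1 + r) / 7 to the contributor.
Setting this equal to 1: 1 + r = 7/2.3 = 3.0435.
So the minimum matching rate is r = 3.0435 − 1 = 2.043.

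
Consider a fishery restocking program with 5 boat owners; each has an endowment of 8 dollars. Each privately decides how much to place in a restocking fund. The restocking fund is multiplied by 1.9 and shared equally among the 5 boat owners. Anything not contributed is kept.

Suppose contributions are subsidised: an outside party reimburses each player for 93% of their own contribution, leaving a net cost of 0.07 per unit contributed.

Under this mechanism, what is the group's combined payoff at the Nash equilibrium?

With the mechanism, a contributed unit returns (1.9/5) / 0.07 = 5.4286 per unit of net cost to the contributor — now above 1 — so contributing fully is weakly dominant for every player.
At the Nash equilibrium everyone contributes 8. Group total payoff = 5 × (8 × 0.93 + 1.9 × 8) = 113.20.

113.20 dollars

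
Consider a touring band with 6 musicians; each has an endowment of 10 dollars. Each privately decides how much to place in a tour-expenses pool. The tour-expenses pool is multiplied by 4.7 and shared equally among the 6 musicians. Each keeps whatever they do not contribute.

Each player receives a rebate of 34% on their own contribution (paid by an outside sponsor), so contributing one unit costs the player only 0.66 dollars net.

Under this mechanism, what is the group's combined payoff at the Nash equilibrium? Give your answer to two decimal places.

With the mechanism, a contributed unit returns (4.7/6) / 0.66 = 1.1869 per unit of net cost to the contributor — now above 1 — so contributing fully is weakly dominant for every player.
So the Nash equilibrium is full contribution by all 6; the group earns 6 × (10 × 0.34 + 4.7 × 10) = 302.40.

302.40 dollars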